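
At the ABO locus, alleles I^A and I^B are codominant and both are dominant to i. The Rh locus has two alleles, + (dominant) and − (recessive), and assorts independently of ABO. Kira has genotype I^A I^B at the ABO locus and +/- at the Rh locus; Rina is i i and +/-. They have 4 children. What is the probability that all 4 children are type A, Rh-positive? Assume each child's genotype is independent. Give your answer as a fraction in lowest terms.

ABO cross I^A I^B × i i → 1/2 A, 1/2 B.
Rh cross +/- × +/- → 3/4 Rh+, 1/4 Rh-; so P(type A, Rh-positive) = 1/2 × 3/4 = 3/8 per child.
All 4 independent: (3/8)^4 = 81/4096.

81/4096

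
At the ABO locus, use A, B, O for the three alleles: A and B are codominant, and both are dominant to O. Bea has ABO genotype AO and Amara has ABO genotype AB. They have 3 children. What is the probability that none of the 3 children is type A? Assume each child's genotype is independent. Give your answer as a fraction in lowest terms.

1/8

ABO cross AO × AB → 1/2 A, 1/4 B, 1/4 AB.
So P(type A) = 1/2 per child.
P(not type A) = 1/2 for one child; (1/2)^3 = 1/8.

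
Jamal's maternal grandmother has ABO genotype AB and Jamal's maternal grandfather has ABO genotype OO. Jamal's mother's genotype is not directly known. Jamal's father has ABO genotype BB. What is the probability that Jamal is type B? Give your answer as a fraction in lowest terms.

Jamal's mother's ABO genotype from AB × OO: 1/2 AO, 1/2 BO.
Crossing each possibility with the father BB and summing P(type B): 1/2·1/2 + 1/2·1 = 3/4.

3/4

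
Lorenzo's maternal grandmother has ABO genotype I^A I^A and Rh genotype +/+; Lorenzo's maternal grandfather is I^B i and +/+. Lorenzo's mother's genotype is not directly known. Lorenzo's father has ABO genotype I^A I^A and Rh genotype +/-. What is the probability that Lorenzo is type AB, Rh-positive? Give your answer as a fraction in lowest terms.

Lorenzo's mother's ABO genotype from I^A I^A × I^B i: 1/2 I^A I^B, 1/2 I^A i.
Crossing each possibility with the father I^A I^A and summing P(type AB): 1/2·1/2 + 1/2·0 = 1/4.
Similarly for Rh via the mother's Rh distribution: P(Rh+) = 1.
Independent loci: 1/4 × 1 = 1/4.

1/4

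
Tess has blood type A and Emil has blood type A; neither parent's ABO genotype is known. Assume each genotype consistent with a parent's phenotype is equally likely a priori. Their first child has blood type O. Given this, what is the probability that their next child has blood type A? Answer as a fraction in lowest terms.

Possible genotypes: Tess ∈ {I^A I^A, I^A i}; Emil ∈ {I^A I^A, I^A i}.
Weight each parental genotype pair by prior × P(type-O child):
  I^A i × I^A i: posterior weight 1; P(next child type A) = 3/4.
Weighted sum = 3/4.

3/4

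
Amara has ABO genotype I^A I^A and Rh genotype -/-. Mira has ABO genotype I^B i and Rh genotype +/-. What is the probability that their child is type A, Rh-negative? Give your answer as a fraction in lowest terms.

1/4

ABO cross I^A I^A × I^B i → offspring phenotypes: 1/2 A, 1/2 AB.
Rh cross -/- × +/- → 1/2 Rh+, 1/2 Rh-.
Independent loci: P(type A, Rh-negative) = 1/2 × 1/2 = 1/4.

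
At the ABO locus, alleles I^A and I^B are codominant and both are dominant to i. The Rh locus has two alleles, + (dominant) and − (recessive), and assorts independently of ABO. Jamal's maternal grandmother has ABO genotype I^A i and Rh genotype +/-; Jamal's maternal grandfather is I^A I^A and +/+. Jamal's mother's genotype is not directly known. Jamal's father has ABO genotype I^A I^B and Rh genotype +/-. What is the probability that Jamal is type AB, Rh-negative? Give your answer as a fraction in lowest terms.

Jamal's mother's ABO genotype from I^A i × I^A I^A: 1/2 I^A I^A, 1/2 I^A i.
Crossing each possibility with the father I^A I^B and summing P(type AB): 1/2·1/2 + 1/2·1/4 = 3/8.
Similarly for Rh via the mother's Rh distribution: P(Rh-) = 1/8.
Independent loci: 3/8 × 1/8 = 3/64.

3/64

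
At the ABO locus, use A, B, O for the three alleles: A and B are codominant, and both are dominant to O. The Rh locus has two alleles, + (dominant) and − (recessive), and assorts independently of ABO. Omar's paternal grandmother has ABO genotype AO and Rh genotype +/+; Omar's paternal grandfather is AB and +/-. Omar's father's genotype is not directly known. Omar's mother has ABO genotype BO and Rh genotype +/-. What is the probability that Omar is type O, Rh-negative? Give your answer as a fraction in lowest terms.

Omar's father's ABO genotype from AO × AB: 1/4 AA, 1/4 AB, 1/4 AO, 1/4 BO.
Crossing each possibility with the mother BO and summing P(type O): 1/4·0 + 1/4·0 + 1/4·1/4 + 1/4·1/4 = 1/8.
Similarly for Rh via the father's Rh distribution: P(Rh-) = 1/8.
Independent loci: 1/8 × 1/8 = 1/64.

1/64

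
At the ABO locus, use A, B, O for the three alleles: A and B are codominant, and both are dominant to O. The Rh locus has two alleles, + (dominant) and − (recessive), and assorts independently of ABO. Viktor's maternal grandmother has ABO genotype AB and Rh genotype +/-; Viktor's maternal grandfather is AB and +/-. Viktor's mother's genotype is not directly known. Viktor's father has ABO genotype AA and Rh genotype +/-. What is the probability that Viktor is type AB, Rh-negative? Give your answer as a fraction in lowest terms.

1/8

Viktor's mother's ABO genotype from AB × AB: 1/4 AA, 1/2 AB, 1/4 BB.
Crossing each possibility with the father AA and summing P(type AB): 1/4·0 + 1/2·1/2 + 1/4·1 = 1/2.
Similarly for Rh via the mother's Rh distribution: P(Rh-) = 1/4.
Independent loci: 1/2 × 1/4 = 1/8.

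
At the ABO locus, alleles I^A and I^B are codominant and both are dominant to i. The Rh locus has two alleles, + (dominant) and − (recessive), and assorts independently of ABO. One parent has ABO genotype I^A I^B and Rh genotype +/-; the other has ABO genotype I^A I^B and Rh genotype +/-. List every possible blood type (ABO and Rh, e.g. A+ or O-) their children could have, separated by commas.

A+, A-, B+, B-, AB+, AB-

Gametes from I^A I^B × I^A I^B give offspring ABO genotypes I^A I^A, I^A I^B, I^B I^B, i.e. phenotypes A, B, AB.
Rh cross +/- × +/- → phenotypes Rh+, Rh-.
Combining independently: A+, A-, B+, B-, AB+, AB-.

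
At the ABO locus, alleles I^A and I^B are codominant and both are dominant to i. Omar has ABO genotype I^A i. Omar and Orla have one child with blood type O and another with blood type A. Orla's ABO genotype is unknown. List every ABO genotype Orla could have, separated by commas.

For each candidate genotype of Orla, check whether crossing it with I^A i can produce every observed child phenotype.
  I^A I^A → possible child types {A} ✗
  I^A I^B → possible child types {A, B, AB} ✗
  I^A i → possible child types {O, A} ✓
  I^B I^B → possible child types {B, AB} ✗
  I^B i → possible child types {O, A, B, AB} ✓
  i i → possible child types {O, A} ✓

I^A i, I^B i, i i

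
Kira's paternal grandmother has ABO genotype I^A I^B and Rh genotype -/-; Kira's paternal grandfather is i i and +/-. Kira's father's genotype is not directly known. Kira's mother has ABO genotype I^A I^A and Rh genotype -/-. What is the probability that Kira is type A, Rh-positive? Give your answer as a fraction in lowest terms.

3/16

Kira's father's ABO genotype from I^A I^B × i i: 1/2 I^A i, 1/2 I^B i.
Crossing each possibility with the mother I^A I^A and summing P(type A): 1/2·1 + 1/2·1/2 = 3/4.
Similarly for Rh via the father's Rh distribution: P(Rh+) = 1/4.
Independent loci: 3/4 × 1/4 = 3/16.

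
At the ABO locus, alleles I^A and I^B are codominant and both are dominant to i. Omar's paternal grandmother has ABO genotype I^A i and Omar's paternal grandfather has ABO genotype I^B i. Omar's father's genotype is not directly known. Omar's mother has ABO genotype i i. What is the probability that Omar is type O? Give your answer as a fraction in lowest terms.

Omar's father's ABO genotype from I^A i × I^B i: 1/4 I^A I^B, 1/4 I^A i, 1/4 I^B i, 1/4 i i.
Crossing each possibility with the mother i i and summing P(type O): 1/4·0 + 1/4·1/2 + 1/4·1/2 + 1/4·1 = 1/2.

1/2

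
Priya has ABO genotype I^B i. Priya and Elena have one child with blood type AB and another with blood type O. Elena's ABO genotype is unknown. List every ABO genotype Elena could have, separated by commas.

For each candidate genotype of Elena, check whether crossing it with I^B i can produce every observed child phenotype.
  I^A I^A → possible child types {A, AB} ✗
  I^A I^B → possible child types {A, B, AB} ✗
  I^A i → possible child types {O, A, B, AB} ✓
  I^B I^B → possible child types {B} ✗
  I^B i → possible child types {O, B} ✗
  i i → possible child types {O, B} ✗

I^A i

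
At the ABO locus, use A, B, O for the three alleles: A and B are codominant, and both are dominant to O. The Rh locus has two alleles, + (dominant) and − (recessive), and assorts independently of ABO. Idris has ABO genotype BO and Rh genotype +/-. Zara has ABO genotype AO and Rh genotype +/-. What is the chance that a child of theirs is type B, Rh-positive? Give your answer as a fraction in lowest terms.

ABO cross BO × AO → offspring phenotypes: 1/4 O, 1/4 A, 1/4 B, 1/4 AB.
Rh cross +/- × +/- → 3/4 Rh+, 1/4 Rh-.
Independent loci: P(type B, Rh-positive) = 1/4 × 3/4 = 3/16.

3/16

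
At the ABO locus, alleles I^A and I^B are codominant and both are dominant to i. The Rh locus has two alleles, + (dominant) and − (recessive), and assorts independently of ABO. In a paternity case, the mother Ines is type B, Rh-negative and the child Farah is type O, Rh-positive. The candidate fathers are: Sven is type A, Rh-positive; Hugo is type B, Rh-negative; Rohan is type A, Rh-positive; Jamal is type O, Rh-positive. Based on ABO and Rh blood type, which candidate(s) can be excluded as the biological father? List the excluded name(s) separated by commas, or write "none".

Hugo

A candidate is excluded only if no genotype consistent with his phenotype could produce a type O, Rh-positive child with a type B, Rh-negative mother.
Hugo (type B, Rh-): no genotype consistent with that phenotype can produce a type-O Rh+ child with a type-B mother.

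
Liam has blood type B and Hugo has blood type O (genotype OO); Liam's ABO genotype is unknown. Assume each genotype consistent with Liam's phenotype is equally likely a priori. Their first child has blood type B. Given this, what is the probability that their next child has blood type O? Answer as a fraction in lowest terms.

Possible genotypes: Liam ∈ {BB, BO}; Hugo ∈ {OO}.
Weight each parental genotype pair by prior × P(type-B child):
  BB × OO: posterior weight 2/3; P(next child type O) = 0.
  BO × OO: posterior weight 1/3; P(next child type O) = 1/2.
Weighted sum = 1/6.

1/6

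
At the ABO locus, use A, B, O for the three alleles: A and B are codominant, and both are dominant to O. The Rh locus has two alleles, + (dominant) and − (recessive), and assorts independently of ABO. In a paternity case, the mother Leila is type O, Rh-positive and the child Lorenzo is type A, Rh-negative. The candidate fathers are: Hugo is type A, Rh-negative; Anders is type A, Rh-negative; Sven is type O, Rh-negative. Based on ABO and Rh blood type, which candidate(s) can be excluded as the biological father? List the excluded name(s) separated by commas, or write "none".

A candidate is excluded only if no genotype consistent with his phenotype could produce a type A, Rh-negative child with a type O, Rh-positive mother.
Sven (type O, Rh-): no genotype consistent with that phenotype can produce a type-A Rh- child with a type-O mother.

Sven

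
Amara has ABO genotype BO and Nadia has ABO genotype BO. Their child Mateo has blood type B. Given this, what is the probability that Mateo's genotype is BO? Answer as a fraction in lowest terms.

2/3

Cross BO × BO → 1/4 BB, 1/2 BO, 1/4 OO.
Type-B genotypes among offspring: BB (1/4), BO (1/2); total 3/4.
P(BO | type B) = (1/2) / (3/4) = 2/3.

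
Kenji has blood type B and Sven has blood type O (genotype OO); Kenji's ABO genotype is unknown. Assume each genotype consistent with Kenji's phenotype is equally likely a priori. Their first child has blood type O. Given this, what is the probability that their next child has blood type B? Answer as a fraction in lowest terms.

1/2

Possible genotypes: Kenji ∈ {BB, BO}; Sven ∈ {OO}.
Weight each parental genotype pair by prior × P(type-O child):
  BO × OO: posterior weight 1; P(next child type B) = 1/2.
Weighted sum = 1/2.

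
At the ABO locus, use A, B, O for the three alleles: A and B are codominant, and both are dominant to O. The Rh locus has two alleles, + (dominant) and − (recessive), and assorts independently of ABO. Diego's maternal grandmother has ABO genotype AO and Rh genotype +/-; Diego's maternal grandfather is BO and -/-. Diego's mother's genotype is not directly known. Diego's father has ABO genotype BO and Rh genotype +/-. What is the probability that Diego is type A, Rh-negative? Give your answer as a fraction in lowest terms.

3/64

Diego's mother's ABO genotype from AO × BO: 1/4 AB, 1/4 AO, 1/4 BO, 1/4 OO.
Crossing each possibility with the father BO and summing P(type A): 1/4·1/4 + 1/4·1/4 + 1/4·0 + 1/4·0 = 1/8.
Similarly for Rh via the mother's Rh distribution: P(Rh-) = 3/8.
Independent loci: 1/8 × 3/8 = 3/64.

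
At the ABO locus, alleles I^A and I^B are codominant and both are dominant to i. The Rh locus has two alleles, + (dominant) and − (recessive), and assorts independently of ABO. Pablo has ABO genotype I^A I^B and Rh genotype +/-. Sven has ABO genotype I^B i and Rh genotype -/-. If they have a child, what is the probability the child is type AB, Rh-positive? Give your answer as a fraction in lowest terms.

1/8

ABO cross I^A I^B × I^B i → offspring phenotypes: 1/4 A, 1/2 B, 1/4 AB.
Rh cross +/- × -/- → 1/2 Rh+, 1/2 Rh-.
Independent loci: P(type AB, Rh-positive) = 1/4 × 1/2 = 1/8.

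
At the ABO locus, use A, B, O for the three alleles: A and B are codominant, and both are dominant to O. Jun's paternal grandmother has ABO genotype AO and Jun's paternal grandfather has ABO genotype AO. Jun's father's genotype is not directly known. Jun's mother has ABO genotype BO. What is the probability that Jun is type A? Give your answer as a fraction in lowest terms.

1/4

Jun's father's ABO genotype from AO × AO: 1/4 AA, 1/2 AO, 1/4 OO.
Crossing each possibility with the mother BO and summing P(type A): 1/4·1/2 + 1/2·1/4 + 1/4·0 = 1/4.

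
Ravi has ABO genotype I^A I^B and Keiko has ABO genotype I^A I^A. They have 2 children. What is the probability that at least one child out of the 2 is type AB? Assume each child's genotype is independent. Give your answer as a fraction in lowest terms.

3/4

ABO cross I^A I^B × I^A I^A → 1/2 A, 1/2 AB.
So P(type AB) = 1/2 per child.
P(none) = (1/2)^2 = 1/4; P(at least one) = 1 − 1/4 = 3/4.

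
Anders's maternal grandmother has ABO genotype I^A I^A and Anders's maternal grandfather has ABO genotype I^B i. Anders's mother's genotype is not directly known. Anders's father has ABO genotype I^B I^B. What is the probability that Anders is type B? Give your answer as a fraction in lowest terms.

1/2

Anders's mother's ABO genotype from I^A I^A × I^B i: 1/2 I^A I^B, 1/2 I^A i.
Crossing each possibility with the father I^B I^B and summing P(type B): 1/2·1/2 + 1/2·1/2 = 1/2.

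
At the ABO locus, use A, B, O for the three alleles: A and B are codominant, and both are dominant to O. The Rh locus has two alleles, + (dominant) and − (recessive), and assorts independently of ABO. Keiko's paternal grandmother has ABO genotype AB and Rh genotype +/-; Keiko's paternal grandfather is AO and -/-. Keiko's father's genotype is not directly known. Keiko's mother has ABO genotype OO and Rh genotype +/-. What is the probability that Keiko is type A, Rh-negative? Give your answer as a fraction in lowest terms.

Keiko's father's ABO genotype from AB × AO: 1/4 AA, 1/4 AB, 1/4 AO, 1/4 BO.
Crossing each possibility with the mother OO and summing P(type A): 1/4·1 + 1/4·1/2 + 1/4·1/2 + 1/4·0 = 1/2.
Similarly for Rh via the father's Rh distribution: P(Rh-) = 3/8.
Independent loci: 1/2 × 3/8 = 3/16.

3/16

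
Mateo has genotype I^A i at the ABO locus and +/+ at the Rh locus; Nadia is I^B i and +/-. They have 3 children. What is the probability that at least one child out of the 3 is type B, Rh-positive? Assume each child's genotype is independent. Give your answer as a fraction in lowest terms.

ABO cross I^A i × I^B i → 1/4 O, 1/4 A, 1/4 B, 1/4 AB.
Rh cross +/+ × +/- → 1 Rh+; so P(type B, Rh-positive) = 1/4 × 1 = 1/4 per child.
P(none) = (3/4)^3 = 27/64; P(at least one) = 1 − 27/64 = 37/64.

37/64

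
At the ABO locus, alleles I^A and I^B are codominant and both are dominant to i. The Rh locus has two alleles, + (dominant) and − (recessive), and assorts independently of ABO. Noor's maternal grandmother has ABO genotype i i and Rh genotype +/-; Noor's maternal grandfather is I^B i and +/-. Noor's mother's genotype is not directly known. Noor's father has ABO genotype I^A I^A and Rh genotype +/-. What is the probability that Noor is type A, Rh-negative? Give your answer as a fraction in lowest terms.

Noor's mother's ABO genotype from i i × I^B i: 1/2 I^B i, 1/2 i i.
Crossing each possibility with the father I^A I^A and summing P(type A): 1/2·1/2 + 1/2·1 = 3/4.
Similarly for Rh via the mother's Rh distribution: P(Rh-) = 1/4.
Independent loci: 3/4 × 1/4 = 3/16.

3/16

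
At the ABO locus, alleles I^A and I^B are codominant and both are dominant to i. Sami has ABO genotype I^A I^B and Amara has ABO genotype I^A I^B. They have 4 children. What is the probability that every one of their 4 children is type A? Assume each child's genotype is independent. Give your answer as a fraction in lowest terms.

1/256

ABO cross I^A I^B × I^A I^B → 1/4 A, 1/4 B, 1/2 AB.
So P(type A) = 1/4 per child.
All 4 independent: (1/4)^4 = 1/256.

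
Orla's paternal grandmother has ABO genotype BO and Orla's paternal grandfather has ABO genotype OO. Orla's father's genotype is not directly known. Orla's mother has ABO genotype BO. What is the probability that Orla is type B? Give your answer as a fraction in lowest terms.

Orla's father's ABO genotype from BO × OO: 1/2 BO, 1/2 OO.
Crossing each possibility with the mother BO and summing P(type B): 1/2·3/4 + 1/2·1/2 = 5/8.

5/8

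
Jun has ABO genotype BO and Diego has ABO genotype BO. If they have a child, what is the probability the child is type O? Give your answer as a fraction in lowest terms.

ABO cross BO × BO → offspring phenotypes: 1/4 O, 3/4 B.
So P(type O) = 1/4.

1/4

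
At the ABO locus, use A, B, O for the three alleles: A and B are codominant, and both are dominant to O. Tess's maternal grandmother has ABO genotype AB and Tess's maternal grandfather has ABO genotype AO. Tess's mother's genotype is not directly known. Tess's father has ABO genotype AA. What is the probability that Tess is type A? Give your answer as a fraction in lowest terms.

3/4

Tess's mother's ABO genotype from AB × AO: 1/4 AA, 1/4 AB, 1/4 AO, 1/4 BO.
Crossing each possibility with the father AA and summing P(type A): 1/4·1 + 1/4·1/2 + 1/4·1 + 1/4·1/2 = 3/4.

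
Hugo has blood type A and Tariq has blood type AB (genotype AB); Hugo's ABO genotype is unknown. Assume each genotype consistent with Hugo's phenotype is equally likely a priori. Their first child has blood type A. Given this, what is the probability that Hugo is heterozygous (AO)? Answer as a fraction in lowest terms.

1/2

Possible genotypes: Hugo ∈ {AA, AO}; Tariq ∈ {AB}.
Weight each parental genotype pair by prior × P(type-A child):
  AA × AB: posterior weight 1/2.
  AO × AB: posterior weight 1/2.
Sum the posterior weight over pairs where Hugo is AO: 1/2.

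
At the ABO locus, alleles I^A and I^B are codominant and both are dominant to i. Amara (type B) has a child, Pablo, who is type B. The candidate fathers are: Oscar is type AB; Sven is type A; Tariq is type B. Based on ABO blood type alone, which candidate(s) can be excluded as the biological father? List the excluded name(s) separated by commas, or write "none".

none

A candidate is excluded only if no genotype consistent with his phenotype could produce a type B child with a type B mother.
Every candidate has at least one consistent genotype combination, so none can be excluded.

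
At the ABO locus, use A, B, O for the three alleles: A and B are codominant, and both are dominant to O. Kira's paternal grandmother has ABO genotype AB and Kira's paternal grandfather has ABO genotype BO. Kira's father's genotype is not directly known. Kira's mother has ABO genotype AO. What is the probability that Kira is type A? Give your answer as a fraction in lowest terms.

3/8

Kira's father's ABO genotype from AB × BO: 1/4 AB, 1/4 AO, 1/4 BB, 1/4 BO.
Crossing each possibility with the mother AO and summing P(type A): 1/4·1/2 + 1/4·3/4 + 1/4·0 + 1/4·1/4 = 3/8.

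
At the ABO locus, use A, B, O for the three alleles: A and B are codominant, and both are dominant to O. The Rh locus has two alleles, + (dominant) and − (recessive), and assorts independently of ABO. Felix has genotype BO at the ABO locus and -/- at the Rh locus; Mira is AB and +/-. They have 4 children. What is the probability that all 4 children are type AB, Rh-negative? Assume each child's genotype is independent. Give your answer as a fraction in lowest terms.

ABO cross BO × AB → 1/4 A, 1/2 B, 1/4 AB.
Rh cross -/- × +/- → 1/2 Rh+, 1/2 Rh-; so P(type AB, Rh-negative) = 1/4 × 1/2 = 1/8 per child.
All 4 independent: (1/8)^4 = 1/4096.

1/4096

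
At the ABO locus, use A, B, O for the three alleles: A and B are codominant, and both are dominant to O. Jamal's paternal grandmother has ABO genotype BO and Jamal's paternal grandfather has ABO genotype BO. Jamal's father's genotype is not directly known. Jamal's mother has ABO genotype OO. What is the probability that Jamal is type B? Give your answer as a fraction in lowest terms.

Jamal's father's ABO genotype from BO × BO: 1/4 BB, 1/2 BO, 1/4 OO.
Crossing each possibility with the mother OO and summing P(type B): 1/4·1 + 1/2·1/2 + 1/4·0 = 1/2.

1/2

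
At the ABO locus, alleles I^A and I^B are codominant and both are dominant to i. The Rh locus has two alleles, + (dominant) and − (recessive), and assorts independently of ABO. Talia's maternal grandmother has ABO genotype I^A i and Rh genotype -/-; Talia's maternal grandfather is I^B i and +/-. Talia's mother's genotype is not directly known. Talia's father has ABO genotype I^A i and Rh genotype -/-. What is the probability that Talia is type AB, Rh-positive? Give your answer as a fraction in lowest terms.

Talia's mother's ABO genotype from I^A i × I^B i: 1/4 I^A I^B, 1/4 I^A i, 1/4 I^B i, 1/4 i i.
Crossing each possibility with the father I^A i and summing P(type AB): 1/4·1/4 + 1/4·0 + 1/4·1/4 + 1/4·0 = 1/8.
Similarly for Rh via the mother's Rh distribution: P(Rh+) = 1/4.
Independent loci: 1/8 × 1/4 = 1/32.

1/32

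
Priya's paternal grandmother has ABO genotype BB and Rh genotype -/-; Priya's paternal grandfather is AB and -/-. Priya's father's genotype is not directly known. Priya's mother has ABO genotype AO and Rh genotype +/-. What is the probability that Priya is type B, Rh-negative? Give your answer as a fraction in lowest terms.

Priya's father's ABO genotype from BB × AB: 1/2 AB, 1/2 BB.
Crossing each possibility with the mother AO and summing P(type B): 1/2·1/4 + 1/2·1/2 = 3/8.
Similarly for Rh via the father's Rh distribution: P(Rh-) = 1/2.
Independent loci: 3/8 × 1/2 = 3/16.

3/16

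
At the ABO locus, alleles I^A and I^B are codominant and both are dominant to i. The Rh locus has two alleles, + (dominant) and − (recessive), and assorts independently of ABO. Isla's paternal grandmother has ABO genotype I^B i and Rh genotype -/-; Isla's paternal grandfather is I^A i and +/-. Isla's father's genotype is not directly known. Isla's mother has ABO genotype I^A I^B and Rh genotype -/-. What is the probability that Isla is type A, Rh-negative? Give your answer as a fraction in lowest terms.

Isla's father's ABO genotype from I^B i × I^A i: 1/4 I^A I^B, 1/4 I^A i, 1/4 I^B i, 1/4 i i.
Crossing each possibility with the mother I^A I^B and summing P(type A): 1/4·1/4 + 1/4·1/2 + 1/4·1/4 + 1/4·1/2 = 3/8.
Similarly for Rh via the father's Rh distribution: P(Rh-) = 3/4.
Independent loci: 3/8 × 3/4 = 9/32.

9/32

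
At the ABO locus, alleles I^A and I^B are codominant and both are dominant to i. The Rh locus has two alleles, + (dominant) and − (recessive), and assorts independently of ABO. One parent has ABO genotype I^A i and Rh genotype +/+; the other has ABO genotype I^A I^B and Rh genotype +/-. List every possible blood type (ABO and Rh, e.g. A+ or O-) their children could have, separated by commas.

Gametes from I^A i × I^A I^B give offspring ABO genotypes I^A I^A, I^A I^B, I^A i, I^B i, i.e. phenotypes A, B, AB.
Rh cross +/+ × +/- → phenotypes Rh+.
Combining independently: A+, B+, AB+.

A+, B+, AB+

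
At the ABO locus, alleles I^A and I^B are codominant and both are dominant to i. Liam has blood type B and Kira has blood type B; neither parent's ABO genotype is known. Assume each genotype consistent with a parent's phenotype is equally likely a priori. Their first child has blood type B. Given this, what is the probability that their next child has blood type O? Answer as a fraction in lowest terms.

1/20

Possible genotypes: Liam ∈ {I^B I^B, I^B i}; Kira ∈ {I^B I^B, I^B i}.
Weight each parental genotype pair by prior × P(type-B child):
  I^B I^B × I^B I^B: posterior weight 4/15; P(next child type O) = 0.
  I^B I^B × I^B i: posterior weight 4/15; P(next child type O) = 0.
  I^B i × I^B I^B: posterior weight 4/15; P(next child type O) = 0.
  I^B i × I^B i: posterior weight 1/5; P(next child type O) = 1/4.
Weighted sum = 1/20.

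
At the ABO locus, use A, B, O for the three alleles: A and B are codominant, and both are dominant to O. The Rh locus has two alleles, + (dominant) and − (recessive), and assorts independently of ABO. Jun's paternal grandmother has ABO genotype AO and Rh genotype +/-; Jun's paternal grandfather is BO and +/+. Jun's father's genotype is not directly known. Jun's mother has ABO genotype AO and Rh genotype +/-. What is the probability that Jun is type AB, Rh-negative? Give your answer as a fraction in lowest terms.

Jun's father's ABO genotype from AO × BO: 1/4 AB, 1/4 AO, 1/4 BO, 1/4 OO.
Crossing each possibility with the mother AO and summing P(type AB): 1/4·1/4 + 1/4·0 + 1/4·1/4 + 1/4·0 = 1/8.
Similarly for Rh via the father's Rh distribution: P(Rh-) = 1/8.
Independent loci: 1/8 × 1/8 = 1/64.

1/64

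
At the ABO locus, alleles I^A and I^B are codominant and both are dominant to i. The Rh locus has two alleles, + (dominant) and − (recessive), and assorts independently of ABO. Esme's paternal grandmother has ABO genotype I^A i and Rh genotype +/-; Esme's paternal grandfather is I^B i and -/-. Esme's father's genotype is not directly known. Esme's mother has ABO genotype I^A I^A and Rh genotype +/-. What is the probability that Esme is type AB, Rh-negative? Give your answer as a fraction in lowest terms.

3/32

Esme's father's ABO genotype from I^A i × I^B i: 1/4 I^A I^B, 1/4 I^A i, 1/4 I^B i, 1/4 i i.
Crossing each possibility with the mother I^A I^A and summing P(type AB): 1/4·1/2 + 1/4·0 + 1/4·1/2 + 1/4·0 = 1/4.
Similarly for Rh via the father's Rh distribution: P(Rh-) = 3/8.
Independent loci: 1/4 × 3/8 = 3/32.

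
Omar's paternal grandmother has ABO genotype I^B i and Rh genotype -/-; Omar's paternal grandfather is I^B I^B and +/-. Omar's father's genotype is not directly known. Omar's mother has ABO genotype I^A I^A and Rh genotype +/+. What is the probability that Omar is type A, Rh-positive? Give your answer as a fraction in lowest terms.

Omar's father's ABO genotype from I^B i × I^B I^B: 1/2 I^B I^B, 1/2 I^B i.
Crossing each possibility with the mother I^A I^A and summing P(type A): 1/2·0 + 1/2·1/2 = 1/4.
Similarly for Rh via the father's Rh distribution: P(Rh+) = 1.
Independent loci: 1/4 × 1 = 1/4.

1/4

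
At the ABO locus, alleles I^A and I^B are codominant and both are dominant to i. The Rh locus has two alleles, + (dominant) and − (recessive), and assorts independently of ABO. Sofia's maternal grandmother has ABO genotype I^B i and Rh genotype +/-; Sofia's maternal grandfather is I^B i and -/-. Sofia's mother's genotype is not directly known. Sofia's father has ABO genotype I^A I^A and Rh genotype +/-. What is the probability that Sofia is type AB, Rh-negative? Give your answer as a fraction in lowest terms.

Sofia's mother's ABO genotype from I^B i × I^B i: 1/4 I^B I^B, 1/2 I^B i, 1/4 i i.
Crossing each possibility with the father I^A I^A and summing P(type AB): 1/4·1 + 1/2·1/2 + 1/4·0 = 1/2.
Similarly for Rh via the mother's Rh distribution: P(Rh-) = 3/8.
Independent loci: 1/2 × 3/8 = 3/16.

3/16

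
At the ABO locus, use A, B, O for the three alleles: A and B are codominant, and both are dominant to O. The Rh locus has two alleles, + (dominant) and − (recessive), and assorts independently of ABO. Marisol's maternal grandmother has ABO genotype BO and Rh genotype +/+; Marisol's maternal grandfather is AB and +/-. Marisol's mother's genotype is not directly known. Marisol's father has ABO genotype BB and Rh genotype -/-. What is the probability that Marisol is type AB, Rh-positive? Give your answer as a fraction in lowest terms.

Marisol's mother's ABO genotype from BO × AB: 1/4 AB, 1/4 AO, 1/4 BB, 1/4 BO.
Crossing each possibility with the father BB and summing P(type AB): 1/4·1/2 + 1/4·1/2 + 1/4·0 + 1/4·0 = 1/4.
Similarly for Rh via the mother's Rh distribution: P(Rh+) = 3/4.
Independent loci: 1/4 × 3/4 = 3/16.

3/16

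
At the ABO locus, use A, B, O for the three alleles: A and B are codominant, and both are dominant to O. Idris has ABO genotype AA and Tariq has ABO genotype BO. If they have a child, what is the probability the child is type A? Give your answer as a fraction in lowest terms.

ABO cross AA × BO → offspring phenotypes: 1/2 A, 1/2 AB.
So P(type A) = 1/2.

1/2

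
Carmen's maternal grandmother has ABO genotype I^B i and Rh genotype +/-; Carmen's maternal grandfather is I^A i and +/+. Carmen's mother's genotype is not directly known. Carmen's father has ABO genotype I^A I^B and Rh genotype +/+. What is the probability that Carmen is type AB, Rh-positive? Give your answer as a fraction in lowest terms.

Carmen's mother's ABO genotype from I^B i × I^A i: 1/4 I^A I^B, 1/4 I^A i, 1/4 I^B i, 1/4 i i.
Crossing each possibility with the father I^A I^B and summing P(type AB): 1/4·1/2 + 1/4·1/4 + 1/4·1/4 + 1/4·0 = 1/4.
Similarly for Rh via the mother's Rh distribution: P(Rh+) = 1.
Independent loci: 1/4 × 1 = 1/4.

1/4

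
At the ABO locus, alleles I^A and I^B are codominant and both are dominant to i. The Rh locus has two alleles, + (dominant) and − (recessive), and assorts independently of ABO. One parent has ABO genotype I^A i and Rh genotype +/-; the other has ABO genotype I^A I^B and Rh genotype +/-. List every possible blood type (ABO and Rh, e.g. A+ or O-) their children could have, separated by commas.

Gametes from I^A i × I^A I^B give offspring ABO genotypes I^A I^A, I^A I^B, I^A i, I^B i, i.e. phenotypes A, B, AB.
Rh cross +/- × +/- → phenotypes Rh+, Rh-.
Combining independently: A+, A-, B+, B-, AB+, AB-.

A+, A-, B+, B-, AB+, AB-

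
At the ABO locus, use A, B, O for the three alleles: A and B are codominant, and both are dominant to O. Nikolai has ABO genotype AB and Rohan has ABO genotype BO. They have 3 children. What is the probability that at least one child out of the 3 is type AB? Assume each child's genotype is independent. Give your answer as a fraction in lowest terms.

37/64

ABO cross AB × BO → 1/4 A, 1/2 B, 1/4 AB.
So P(type AB) = 1/4 per child.
P(none) = (3/4)^3 = 27/64; P(at least one) = 1 − 27/64 = 37/64.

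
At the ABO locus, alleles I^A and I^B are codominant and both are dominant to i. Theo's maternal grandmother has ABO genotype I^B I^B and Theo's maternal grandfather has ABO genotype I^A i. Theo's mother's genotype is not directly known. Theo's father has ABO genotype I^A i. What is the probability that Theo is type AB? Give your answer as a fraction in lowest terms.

Theo's mother's ABO genotype from I^B I^B × I^A i: 1/2 I^A I^B, 1/2 I^B i.
Crossing each possibility with the father I^A i and summing P(type AB): 1/2·1/4 + 1/2·1/4 = 1/4.

1/4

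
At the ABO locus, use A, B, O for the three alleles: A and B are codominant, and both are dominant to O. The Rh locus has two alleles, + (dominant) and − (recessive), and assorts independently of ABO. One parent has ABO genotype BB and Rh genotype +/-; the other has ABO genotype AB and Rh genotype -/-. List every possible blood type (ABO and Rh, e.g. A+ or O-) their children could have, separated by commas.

Gametes from BB × AB give offspring ABO genotypes AB, BB, i.e. phenotypes B, AB.
Rh cross +/- × -/- → phenotypes Rh+, Rh-.
Combining independently: B+, B-, AB+, AB-.

B+, B-, AB+, AB-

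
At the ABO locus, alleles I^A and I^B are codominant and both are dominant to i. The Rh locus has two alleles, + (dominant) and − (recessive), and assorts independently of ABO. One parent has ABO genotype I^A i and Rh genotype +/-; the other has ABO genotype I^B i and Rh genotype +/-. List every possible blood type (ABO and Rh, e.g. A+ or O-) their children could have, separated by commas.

Gametes from I^A i × I^B i give offspring ABO genotypes I^A I^B, I^A i, I^B i, i i, i.e. phenotypes O, A, B, AB.
Rh cross +/- × +/- → phenotypes Rh+, Rh-.
Combining independently: O+, O-, A+, A-, B+, B-, AB+, AB-.

O+, O-, A+, A-, B+, B-, AB+, AB-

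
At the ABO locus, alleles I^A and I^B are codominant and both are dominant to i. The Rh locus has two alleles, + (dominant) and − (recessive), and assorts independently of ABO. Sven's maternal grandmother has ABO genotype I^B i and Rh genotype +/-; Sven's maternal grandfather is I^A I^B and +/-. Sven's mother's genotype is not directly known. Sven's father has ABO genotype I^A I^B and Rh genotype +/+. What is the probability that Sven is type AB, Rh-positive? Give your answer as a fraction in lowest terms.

Sven's mother's ABO genotype from I^B i × I^A I^B: 1/4 I^A I^B, 1/4 I^A i, 1/4 I^B I^B, 1/4 I^B i.
Crossing each possibility with the father I^A I^B and summing P(type AB): 1/4·1/2 + 1/4·1/4 + 1/4·1/2 + 1/4·1/4 = 3/8.
Similarly for Rh via the mother's Rh distribution: P(Rh+) = 1.
Independent loci: 3/8 × 1 = 3/8.

3/8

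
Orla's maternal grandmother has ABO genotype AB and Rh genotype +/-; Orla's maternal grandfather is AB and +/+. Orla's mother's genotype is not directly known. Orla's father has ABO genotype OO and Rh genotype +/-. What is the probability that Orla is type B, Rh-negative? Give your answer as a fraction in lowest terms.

1/16

Orla's mother's ABO genotype from AB × AB: 1/4 AA, 1/2 AB, 1/4 BB.
Crossing each possibility with the father OO and summing P(type B): 1/4·0 + 1/2·1/2 + 1/4·1 = 1/2.
Similarly for Rh via the mother's Rh distribution: P(Rh-) = 1/8.
Independent loci: 1/2 × 1/8 = 1/16.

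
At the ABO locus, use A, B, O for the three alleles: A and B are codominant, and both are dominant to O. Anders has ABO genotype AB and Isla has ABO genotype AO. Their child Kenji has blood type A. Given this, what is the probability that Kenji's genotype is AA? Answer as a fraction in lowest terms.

1/2

Cross AB × AO → 1/4 AA, 1/4 AB, 1/4 AO, 1/4 BO.
Type-A genotypes among offspring: AA (1/4), AO (1/4); total 1/2.
P(AA | type A) = (1/4) / (1/2) = 1/2.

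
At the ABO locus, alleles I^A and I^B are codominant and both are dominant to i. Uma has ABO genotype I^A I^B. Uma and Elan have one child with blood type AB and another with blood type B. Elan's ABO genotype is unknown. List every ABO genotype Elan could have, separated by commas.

For each candidate genotype of Elan, check whether crossing it with I^A I^B can produce every observed child phenotype.
  I^A I^A → possible child types {A, AB} ✗
  I^A I^B → possible child types {A, B, AB} ✓
  I^A i → possible child types {A, B, AB} ✓
  I^B I^B → possible child types {B, AB} ✓
  I^B i → possible child types {A, B, AB} ✓
  i i → possible child types {A, B} ✗

I^A I^B, I^A i, I^B I^B, I^B i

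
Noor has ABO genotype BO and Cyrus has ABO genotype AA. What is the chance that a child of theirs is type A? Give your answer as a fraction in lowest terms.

1/2

ABO cross BO × AA → offspring phenotypes: 1/2 A, 1/2 AB.
So P(type A) = 1/2.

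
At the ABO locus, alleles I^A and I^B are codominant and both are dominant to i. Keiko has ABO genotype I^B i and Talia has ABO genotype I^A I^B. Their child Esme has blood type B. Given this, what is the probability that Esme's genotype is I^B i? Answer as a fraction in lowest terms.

1/2

Cross I^B i × I^A I^B → 1/4 I^A I^B, 1/4 I^A i, 1/4 I^B I^B, 1/4 I^B i.
Type-B genotypes among offspring: I^B I^B (1/4), I^B i (1/4); total 1/2.
P(I^B i | type B) = (1/4) / (1/2) = 1/2.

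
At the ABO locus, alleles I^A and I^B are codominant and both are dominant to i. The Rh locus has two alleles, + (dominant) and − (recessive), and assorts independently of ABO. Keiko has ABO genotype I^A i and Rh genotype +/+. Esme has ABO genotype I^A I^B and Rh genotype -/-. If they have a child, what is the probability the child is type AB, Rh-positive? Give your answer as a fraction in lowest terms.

ABO cross I^A i × I^A I^B → offspring phenotypes: 1/2 A, 1/4 B, 1/4 AB.
Rh cross +/+ × -/- → 1 Rh+.
Independent loci: P(type AB, Rh-positive) = 1/4 × 1 = 1/4.

1/4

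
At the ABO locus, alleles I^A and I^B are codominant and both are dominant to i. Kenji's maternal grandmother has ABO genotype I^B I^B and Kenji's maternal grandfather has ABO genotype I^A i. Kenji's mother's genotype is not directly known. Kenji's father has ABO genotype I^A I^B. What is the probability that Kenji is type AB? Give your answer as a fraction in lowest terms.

Kenji's mother's ABO genotype from I^B I^B × I^A i: 1/2 I^A I^B, 1/2 I^B i.
Crossing each possibility with the father I^A I^B and summing P(type AB): 1/2·1/2 + 1/2·1/4 = 3/8.

3/8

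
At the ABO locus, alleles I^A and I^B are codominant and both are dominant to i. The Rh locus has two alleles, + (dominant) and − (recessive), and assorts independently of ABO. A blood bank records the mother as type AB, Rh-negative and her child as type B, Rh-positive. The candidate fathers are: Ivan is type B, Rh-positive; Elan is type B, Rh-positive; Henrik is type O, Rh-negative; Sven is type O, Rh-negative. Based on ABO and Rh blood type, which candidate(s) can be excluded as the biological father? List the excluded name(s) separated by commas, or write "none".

A candidate is excluded only if no genotype consistent with his phenotype could produce a type B, Rh-positive child with a type AB, Rh-negative mother.
Henrik (type O, Rh-): no genotype consistent with that phenotype can produce a type-B Rh+ child with a type-AB mother.
Sven (type O, Rh-): no genotype consistent with that phenotype can produce a type-B Rh+ child with a type-AB mother.

Henrik, Sven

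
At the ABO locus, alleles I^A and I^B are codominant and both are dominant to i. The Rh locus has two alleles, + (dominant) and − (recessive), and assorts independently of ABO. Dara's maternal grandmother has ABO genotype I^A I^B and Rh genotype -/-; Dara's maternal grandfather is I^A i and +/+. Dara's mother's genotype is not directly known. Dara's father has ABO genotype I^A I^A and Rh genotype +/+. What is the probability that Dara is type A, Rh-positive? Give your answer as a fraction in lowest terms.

Dara's mother's ABO genotype from I^A I^B × I^A i: 1/4 I^A I^A, 1/4 I^A I^B, 1/4 I^A i, 1/4 I^B i.
Crossing each possibility with the father I^A I^A and summing P(type A): 1/4·1 + 1/4·1/2 + 1/4·1 + 1/4·1/2 = 3/4.
Similarly for Rh via the mother's Rh distribution: P(Rh+) = 1.
Independent loci: 3/4 × 1 = 3/4.

3/4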